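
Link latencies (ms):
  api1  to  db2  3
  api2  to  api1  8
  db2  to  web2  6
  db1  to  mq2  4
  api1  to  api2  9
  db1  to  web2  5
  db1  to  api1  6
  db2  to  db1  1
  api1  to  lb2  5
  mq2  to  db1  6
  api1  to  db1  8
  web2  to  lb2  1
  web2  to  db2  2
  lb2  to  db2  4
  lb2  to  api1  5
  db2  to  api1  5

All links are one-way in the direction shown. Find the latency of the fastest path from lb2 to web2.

Paths from lb2 to web2:
lb2 → db2 → db1 → web2: 4 + 1 + 5 = 10
lb2 → db2 → api1 → db1 → web2: 4 + 5 + 8 + 5 = 22
lb2 → db2 → web2: 4 + 6 = 10
lb2 → api1 → db1 → web2: 5 + 8 + 5 = 18
lb2 → api1 → db2 → web2: 5 + 3 + 6 = 14
lb2 → api1 → db2 → db1 → web2: 5 + 3 + 1 + 5 = 14
Best route has total 10 ms.

10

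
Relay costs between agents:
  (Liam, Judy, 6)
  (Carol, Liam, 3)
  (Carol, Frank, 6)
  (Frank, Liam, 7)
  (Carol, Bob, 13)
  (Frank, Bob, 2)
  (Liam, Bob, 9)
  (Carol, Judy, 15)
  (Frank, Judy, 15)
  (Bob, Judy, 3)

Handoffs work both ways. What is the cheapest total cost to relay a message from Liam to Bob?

9

A few of the Liam→Bob routes:
Liam - Judy - Bob: 6 + 3 = 9
Liam - Carol - Frank - Bob: 3 + 6 + 2 = 11
Liam - Frank - Bob: 7 + 2 = 9
Liam - Bob: 9
Best route has total 9.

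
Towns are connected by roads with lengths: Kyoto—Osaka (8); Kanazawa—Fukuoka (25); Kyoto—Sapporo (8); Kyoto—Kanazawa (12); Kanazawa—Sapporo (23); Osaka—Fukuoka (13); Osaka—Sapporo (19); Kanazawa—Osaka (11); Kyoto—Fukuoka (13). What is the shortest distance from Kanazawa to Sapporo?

20

A few of the Kanazawa→Sapporo routes:
Kanazawa - Kyoto - Osaka - Sapporo: 12 + 8 + 19 = 39
Kanazawa - Kyoto - Sapporo: 12 + 8 = 20
Kanazawa - Osaka - Kyoto - Sapporo: 11 + 8 + 8 = 27
Kanazawa - Sapporo: 23
Kanazawa - Osaka - Sapporo: 11 + 19 = 30
The minimum is 20.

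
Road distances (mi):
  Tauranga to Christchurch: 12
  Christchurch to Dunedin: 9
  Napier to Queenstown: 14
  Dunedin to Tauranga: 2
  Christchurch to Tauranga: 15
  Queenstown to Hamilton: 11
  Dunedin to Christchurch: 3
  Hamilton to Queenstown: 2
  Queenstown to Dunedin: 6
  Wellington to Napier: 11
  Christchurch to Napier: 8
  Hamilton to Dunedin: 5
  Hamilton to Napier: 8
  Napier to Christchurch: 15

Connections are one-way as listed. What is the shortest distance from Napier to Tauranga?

Routes from Napier to Tauranga:
Napier→Queenstown→Hamilton→Dunedin→Tauranga: 14 + 11 + 5 + 2 = 32
Napier→Christchurch→Dunedin→Tauranga: 15 + 9 + 2 = 26
Napier→Christchurch→Tauranga: 15 + 15 = 30
Napier→Queenstown→Dunedin→Tauranga: 14 + 6 + 2 = 22
Napier→Queenstown→Dunedin→Christchurch→Tauranga: 14 + 6 + 3 + 15 = 38
Napier→Queenstown→Hamilton→Dunedin→Christchurch→Tauranga: 14 + 11 + 5 + 3 + 15 = 48
Shortest: 22 mi.

22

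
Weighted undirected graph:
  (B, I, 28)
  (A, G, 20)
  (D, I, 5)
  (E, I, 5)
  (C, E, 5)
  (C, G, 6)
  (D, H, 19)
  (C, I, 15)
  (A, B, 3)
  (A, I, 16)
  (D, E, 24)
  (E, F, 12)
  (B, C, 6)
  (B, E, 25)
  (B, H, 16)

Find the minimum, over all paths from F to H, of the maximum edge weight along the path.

Some routes from F to H:
F -> E -> C -> I -> A -> B -> H: max(12, 5, 15, 16, 3, 16) = 16
F -> E -> C -> B -> H: max(12, 5, 6, 16) = 16
F -> E -> I -> A -> B -> H: max(12, 5, 16, 3, 16) = 16
F -> E -> I -> D -> H: max(12, 5, 5, 19) = 19
F -> E -> I -> C -> B -> H: max(12, 5, 15, 6, 16) = 16
Best route has worst link 16.

16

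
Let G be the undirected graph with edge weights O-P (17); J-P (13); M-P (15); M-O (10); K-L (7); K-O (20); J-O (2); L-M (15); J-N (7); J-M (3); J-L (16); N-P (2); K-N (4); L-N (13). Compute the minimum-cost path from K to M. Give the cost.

14

Checking several routes:
K → N → J → M: 4 + 7 + 3 = 14
K → N → P → M: 4 + 2 + 15 = 21
K → N → J → O → M: 4 + 7 + 2 + 10 = 23
K → L → M: 7 + 15 = 22
K → N → P → J → M: 4 + 2 + 13 + 3 = 22
K → O → J → M: 20 + 2 + 3 = 25
Best route has total 14.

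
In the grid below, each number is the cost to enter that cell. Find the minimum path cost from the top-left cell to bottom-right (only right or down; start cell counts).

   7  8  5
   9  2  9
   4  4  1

22

Path [0,0]→[0,1]→[1,1]→[2,1]→[2,2]: 7 + 8 + 2 + 4 + 1 = 22.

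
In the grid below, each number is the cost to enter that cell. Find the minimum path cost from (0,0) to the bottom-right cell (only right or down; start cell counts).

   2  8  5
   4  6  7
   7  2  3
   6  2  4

Path r0c0 -> r1c0 -> r1c1 -> r2c1 -> r3c1 -> r3c2: 2 + 4 + 6 + 2 + 2 + 4 = 20.
(Top row then right column would cost 29.)

20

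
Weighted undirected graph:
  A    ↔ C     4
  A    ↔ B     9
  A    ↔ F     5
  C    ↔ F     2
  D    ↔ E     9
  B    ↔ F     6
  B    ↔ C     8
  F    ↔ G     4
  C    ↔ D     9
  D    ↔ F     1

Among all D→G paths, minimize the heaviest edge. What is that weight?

Checking several routes:
D -> F -> G: max(1, 4) = 4
D -> C -> A -> F -> G: max(9, 4, 5, 4) = 9
D -> C -> A -> B -> F -> G: max(9, 4, 9, 6, 4) = 9
The minimum achievable maximum is 4.

4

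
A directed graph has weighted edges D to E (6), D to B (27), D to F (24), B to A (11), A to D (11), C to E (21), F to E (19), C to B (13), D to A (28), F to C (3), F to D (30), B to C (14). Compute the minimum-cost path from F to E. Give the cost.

Checking several routes:
F → C → E: 3 + 21 = 24
F → E: 19
F → D → E: 30 + 6 = 36
Best route has total 19.

19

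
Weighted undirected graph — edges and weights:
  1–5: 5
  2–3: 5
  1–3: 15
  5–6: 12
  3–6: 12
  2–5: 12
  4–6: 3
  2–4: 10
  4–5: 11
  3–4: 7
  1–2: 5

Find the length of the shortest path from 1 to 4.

A few of the 1→4 routes:
1 - 5 - 6 - 4: 5 + 12 + 3 = 20
1 - 3 - 4: 15 + 7 = 22
1 - 2 - 3 - 6 - 4: 5 + 5 + 12 + 3 = 25
1 - 2 - 3 - 4: 5 + 5 + 7 = 17
1 - 2 - 4: 5 + 10 = 15
1 - 5 - 4: 5 + 11 = 16
Shortest: 15.

15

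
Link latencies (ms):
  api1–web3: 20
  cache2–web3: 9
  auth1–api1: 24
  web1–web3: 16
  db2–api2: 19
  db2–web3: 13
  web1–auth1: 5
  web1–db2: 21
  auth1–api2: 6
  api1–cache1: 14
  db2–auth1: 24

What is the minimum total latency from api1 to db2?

Comparing a few candidate routes:
api1→web3→db2: 20 + 13 = 33
api1→auth1→api2→db2: 24 + 6 + 19 = 49
api1→auth1→db2: 24 + 24 = 48
The minimum is 33 ms.

33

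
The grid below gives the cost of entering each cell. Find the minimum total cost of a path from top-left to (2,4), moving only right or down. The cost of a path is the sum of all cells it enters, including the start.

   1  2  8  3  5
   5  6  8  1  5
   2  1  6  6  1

One optimal route is r0c0 → r0c1 → r0c2 → r0c3 → r1c3 → r1c4 → r2c4.
Its cost is 1 + 2 + 8 + 3 + 1 + 5 + 1 = 21.

21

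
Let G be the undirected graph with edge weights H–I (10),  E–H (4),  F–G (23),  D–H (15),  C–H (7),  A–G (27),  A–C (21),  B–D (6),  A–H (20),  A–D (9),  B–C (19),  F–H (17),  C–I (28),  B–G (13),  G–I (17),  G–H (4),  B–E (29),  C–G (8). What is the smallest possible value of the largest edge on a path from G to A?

13

Checking several routes:
G -> I -> H -> D -> A: max(17, 10, 15, 9) = 17
G -> C -> B -> D -> A: max(8, 19, 6, 9) = 19
G -> B -> D -> A: max(13, 6, 9) = 13
G -> H -> D -> A: max(4, 15, 9) = 15
G -> I -> H -> C -> B -> D -> A: max(17, 10, 7, 19, 6, 9) = 19
G -> C -> H -> D -> A: max(8, 7, 15, 9) = 15
Smallest bottleneck: 13.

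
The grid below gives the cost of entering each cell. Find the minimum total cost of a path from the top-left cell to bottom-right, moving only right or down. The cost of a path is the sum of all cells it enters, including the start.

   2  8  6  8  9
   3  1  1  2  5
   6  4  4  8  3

17

One optimal route is [0,0] → [1,0] → [1,1] → [1,2] → [1,3] → [1,4] → [2,4].
Its cost is 2 + 3 + 1 + 1 + 2 + 5 + 3 = 17.
For comparison, the top-then-right route costs 41.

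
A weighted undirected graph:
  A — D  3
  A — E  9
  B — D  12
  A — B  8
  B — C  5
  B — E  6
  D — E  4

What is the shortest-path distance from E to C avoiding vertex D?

11

Candidate routes:
E-A-B-C: 9 + 8 + 5 = 22
E-B-C: 6 + 5 = 11
Shortest: 11.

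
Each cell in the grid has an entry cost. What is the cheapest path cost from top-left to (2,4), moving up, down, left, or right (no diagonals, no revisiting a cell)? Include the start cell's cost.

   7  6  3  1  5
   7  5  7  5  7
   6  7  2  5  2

Path [0,0] -> [0,1] -> [0,2] -> [0,3] -> [1,3] -> [2,3] -> [2,4]: 7 + 6 + 3 + 1 + 5 + 5 + 2 = 29.

29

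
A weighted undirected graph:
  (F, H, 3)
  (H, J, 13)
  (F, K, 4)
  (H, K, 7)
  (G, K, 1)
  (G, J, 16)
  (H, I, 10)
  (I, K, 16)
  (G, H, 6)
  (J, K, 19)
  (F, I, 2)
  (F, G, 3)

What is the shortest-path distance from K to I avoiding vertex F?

16

Paths from K to I avoiding F:
K - I: 16
K - H - I: 7 + 10 = 17
K - G - J - H - I: 1 + 16 + 13 + 10 = 40
K - G - H - I: 1 + 6 + 10 = 17
K - J - G - H - I: 19 + 16 + 6 + 10 = 51
K - J - H - I: 19 + 13 + 10 = 42
The minimum is 16.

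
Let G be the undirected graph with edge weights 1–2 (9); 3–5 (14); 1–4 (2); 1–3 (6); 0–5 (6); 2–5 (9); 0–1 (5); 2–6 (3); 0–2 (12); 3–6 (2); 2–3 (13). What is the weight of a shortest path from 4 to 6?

10

A few of the 4→6 routes:
4 → 1 → 0 → 2 → 6: 2 + 5 + 12 + 3 = 22
4 → 1 → 3 → 6: 2 + 6 + 2 = 10
4 → 1 → 3 → 2 → 6: 2 + 6 + 13 + 3 = 24
4 → 1 → 2 → 6: 2 + 9 + 3 = 14
4 → 1 → 0 → 5 → 2 → 6: 2 + 5 + 6 + 9 + 3 = 25
The minimum is 10.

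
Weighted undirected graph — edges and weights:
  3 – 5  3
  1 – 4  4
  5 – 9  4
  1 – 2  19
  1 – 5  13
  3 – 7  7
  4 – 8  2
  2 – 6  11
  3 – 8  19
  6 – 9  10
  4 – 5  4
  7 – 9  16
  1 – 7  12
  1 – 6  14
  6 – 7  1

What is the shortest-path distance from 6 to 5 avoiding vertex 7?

Comparing a few candidate routes:
6→9→5: 10 + 4 = 14
6→2→1→4→5: 11 + 19 + 4 + 4 = 38
6→2→1→5: 11 + 19 + 13 = 43
6→1→4→5: 14 + 4 + 4 = 22
6→1→4→8→3→5: 14 + 4 + 2 + 19 + 3 = 42
6→1→5: 14 + 13 = 27
The minimum is 14.

14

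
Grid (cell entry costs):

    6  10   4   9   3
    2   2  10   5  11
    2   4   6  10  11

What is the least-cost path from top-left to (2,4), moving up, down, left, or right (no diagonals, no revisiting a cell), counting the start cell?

Best path: [0,0] -> [1,0] -> [1,1] -> [2,1] -> [2,2] -> [2,3] -> [2,4]
Cost: 6 + 2 + 2 + 4 + 6 + 10 + 11 = 41

41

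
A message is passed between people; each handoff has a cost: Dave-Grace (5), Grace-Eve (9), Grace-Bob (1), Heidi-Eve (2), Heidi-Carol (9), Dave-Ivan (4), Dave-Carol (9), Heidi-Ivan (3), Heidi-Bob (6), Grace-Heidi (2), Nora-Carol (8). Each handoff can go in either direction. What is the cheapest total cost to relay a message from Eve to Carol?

11

Checking several routes:
Eve-Heidi-Bob-Grace-Dave-Carol: 2 + 6 + 1 + 5 + 9 = 23
Eve-Heidi-Carol: 2 + 9 = 11
Eve-Heidi-Ivan-Dave-Carol: 2 + 3 + 4 + 9 = 18
Eve-Grace-Heidi-Carol: 9 + 2 + 9 = 20
Eve-Grace-Dave-Carol: 9 + 5 + 9 = 23
Eve-Heidi-Grace-Dave-Carol: 2 + 2 + 5 + 9 = 18
Shortest: 11.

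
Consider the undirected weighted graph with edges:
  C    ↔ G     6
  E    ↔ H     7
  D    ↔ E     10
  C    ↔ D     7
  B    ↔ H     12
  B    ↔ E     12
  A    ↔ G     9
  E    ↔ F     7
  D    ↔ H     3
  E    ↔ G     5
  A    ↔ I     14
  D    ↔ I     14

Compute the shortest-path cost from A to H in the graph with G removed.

31

Routes from A to H avoiding G:
A → I → D → E → H: 14 + 14 + 10 + 7 = 45
A → I → D → E → B → H: 14 + 14 + 10 + 12 + 12 = 62
A → I → D → H: 14 + 14 + 3 = 31
Shortest: 31.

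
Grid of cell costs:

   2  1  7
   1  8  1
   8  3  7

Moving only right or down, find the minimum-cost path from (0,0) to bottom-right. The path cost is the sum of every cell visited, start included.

18

Path r0c0→r0c1→r0c2→r1c2→r2c2: 2 + 1 + 7 + 1 + 7 = 18.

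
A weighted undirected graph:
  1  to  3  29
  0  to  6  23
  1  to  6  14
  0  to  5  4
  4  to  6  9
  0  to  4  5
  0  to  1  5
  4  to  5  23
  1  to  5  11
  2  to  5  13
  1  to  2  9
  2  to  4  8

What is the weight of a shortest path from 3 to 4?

A few of the 3→4 routes:
3 → 1 → 6 → 4: 29 + 14 + 9 = 52
3 → 1 → 2 → 4: 29 + 9 + 8 = 46
3 → 1 → 0 → 4: 29 + 5 + 5 = 39
3 → 1 → 5 → 0 → 4: 29 + 11 + 4 + 5 = 49
Shortest: 39.

39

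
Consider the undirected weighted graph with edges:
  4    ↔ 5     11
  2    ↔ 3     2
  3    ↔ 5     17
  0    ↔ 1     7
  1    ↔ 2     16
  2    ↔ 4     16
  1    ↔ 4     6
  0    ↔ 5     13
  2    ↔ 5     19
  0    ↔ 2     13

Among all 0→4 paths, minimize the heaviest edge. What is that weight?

7

Some routes from 0 to 4:
0 -> 5 -> 4: max(13, 11) = 13
0 -> 1 -> 4: max(7, 6) = 7
0 -> 1 -> 2 -> 4: max(7, 16, 16) = 16
Best route has worst link 7.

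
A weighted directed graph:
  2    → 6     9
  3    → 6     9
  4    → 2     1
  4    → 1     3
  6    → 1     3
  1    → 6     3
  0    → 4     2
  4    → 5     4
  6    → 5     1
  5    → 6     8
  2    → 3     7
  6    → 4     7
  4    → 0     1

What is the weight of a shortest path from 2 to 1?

12

Candidate routes:
2 -> 3 -> 6 -> 1: 7 + 9 + 3 = 19
2 -> 6 -> 4 -> 1: 9 + 7 + 3 = 19
2 -> 3 -> 6 -> 4 -> 1: 7 + 9 + 7 + 3 = 26
2 -> 6 -> 1: 9 + 3 = 12
Best route has total 12.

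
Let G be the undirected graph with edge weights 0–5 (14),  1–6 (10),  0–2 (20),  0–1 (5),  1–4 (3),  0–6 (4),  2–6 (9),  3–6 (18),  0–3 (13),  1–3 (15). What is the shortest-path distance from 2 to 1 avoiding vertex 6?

25

Routes from 2 to 1 avoiding 6:
2-0-3-1: 20 + 13 + 15 = 48
2-0-1: 20 + 5 = 25
Best route has total 25.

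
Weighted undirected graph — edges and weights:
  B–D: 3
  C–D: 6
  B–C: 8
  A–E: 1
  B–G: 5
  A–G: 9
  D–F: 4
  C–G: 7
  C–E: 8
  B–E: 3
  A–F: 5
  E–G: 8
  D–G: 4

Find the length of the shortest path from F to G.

8

Comparing a few candidate routes:
F - A - G: 5 + 9 = 14
F - D - G: 4 + 4 = 8
F - A - E - B - G: 5 + 1 + 3 + 5 = 14
F - A - E - G: 5 + 1 + 8 = 14
F - D - B - G: 4 + 3 + 5 = 12
Best route has total 8.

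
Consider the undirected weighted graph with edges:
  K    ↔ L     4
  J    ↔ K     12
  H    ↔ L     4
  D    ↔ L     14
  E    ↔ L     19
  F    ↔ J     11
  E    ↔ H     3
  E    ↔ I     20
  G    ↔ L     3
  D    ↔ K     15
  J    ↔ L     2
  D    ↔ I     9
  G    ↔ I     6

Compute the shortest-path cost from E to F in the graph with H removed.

Some routes from E to F avoiding H:
E-I-G-L-J-F: 20 + 6 + 3 + 2 + 11 = 42
E-I-D-K-L-J-F: 20 + 9 + 15 + 4 + 2 + 11 = 61
E-L-K-J-F: 19 + 4 + 12 + 11 = 46
E-L-J-F: 19 + 2 + 11 = 32
E-I-D-L-J-F: 20 + 9 + 14 + 2 + 11 = 56
E-I-G-L-K-J-F: 20 + 6 + 3 + 4 + 12 + 11 = 56
Shortest: 32.

32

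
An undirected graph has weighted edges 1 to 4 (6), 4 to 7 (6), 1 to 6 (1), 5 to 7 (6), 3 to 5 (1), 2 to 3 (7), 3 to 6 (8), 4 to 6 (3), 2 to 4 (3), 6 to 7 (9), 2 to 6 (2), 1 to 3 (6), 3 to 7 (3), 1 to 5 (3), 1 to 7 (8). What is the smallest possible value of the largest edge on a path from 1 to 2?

2

Checking several routes:
1→4→6→2: max(6, 3, 2) = 6
1→4→2: max(6, 3) = 6
1→6→4→2: max(1, 3, 3) = 3
1→6→2: max(1, 2) = 2
Smallest bottleneck: 2.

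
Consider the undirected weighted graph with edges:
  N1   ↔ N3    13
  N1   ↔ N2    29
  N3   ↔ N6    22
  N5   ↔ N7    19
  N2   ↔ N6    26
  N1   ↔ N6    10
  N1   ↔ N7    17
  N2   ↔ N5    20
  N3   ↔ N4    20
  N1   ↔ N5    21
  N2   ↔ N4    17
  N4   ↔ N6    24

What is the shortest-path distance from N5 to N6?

31

Comparing a few candidate routes:
N5→N7→N1→N6: 19 + 17 + 10 = 46
N5→N2→N6: 20 + 26 = 46
N5→N2→N1→N6: 20 + 29 + 10 = 59
N5→N1→N6: 21 + 10 = 31
N5→N1→N3→N6: 21 + 13 + 22 = 56
N5→N2→N4→N6: 20 + 17 + 24 = 61
Shortest: 31.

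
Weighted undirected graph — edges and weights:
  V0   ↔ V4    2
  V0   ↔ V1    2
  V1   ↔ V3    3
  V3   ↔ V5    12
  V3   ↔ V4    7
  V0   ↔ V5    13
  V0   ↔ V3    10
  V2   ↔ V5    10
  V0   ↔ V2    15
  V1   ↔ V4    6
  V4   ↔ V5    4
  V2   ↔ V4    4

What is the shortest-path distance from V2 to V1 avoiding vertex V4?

17

Comparing a few candidate routes:
V2-V5-V3-V1: 10 + 12 + 3 = 25
V2-V5-V0-V3-V1: 10 + 13 + 10 + 3 = 36
V2-V0-V3-V1: 15 + 10 + 3 = 28
V2-V5-V0-V1: 10 + 13 + 2 = 25
V2-V0-V1: 15 + 2 = 17
V2-V5-V3-V0-V1: 10 + 12 + 10 + 2 = 34
Best route has total 17.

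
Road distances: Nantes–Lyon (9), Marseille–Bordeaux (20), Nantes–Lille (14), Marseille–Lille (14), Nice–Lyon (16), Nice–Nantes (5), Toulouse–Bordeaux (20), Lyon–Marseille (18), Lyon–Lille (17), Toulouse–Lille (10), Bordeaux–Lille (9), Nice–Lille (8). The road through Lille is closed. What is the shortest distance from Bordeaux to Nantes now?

47

Paths from Bordeaux to Nantes avoiding Lille:
Bordeaux -> Marseille -> Lyon -> Nantes: 20 + 18 + 9 = 47
Bordeaux -> Marseille -> Lyon -> Nice -> Nantes: 20 + 18 + 16 + 5 = 59
Shortest: 47.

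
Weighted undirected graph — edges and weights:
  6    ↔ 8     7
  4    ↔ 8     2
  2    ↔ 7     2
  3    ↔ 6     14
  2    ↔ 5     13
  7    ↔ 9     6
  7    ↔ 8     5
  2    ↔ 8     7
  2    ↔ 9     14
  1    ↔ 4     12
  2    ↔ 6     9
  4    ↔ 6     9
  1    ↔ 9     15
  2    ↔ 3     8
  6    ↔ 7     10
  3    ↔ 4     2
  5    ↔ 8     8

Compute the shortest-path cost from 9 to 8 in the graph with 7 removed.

21

A few of the 9→8 routes:
9 - 1 - 4 - 8: 15 + 12 + 2 = 29
9 - 2 - 8: 14 + 7 = 21
9 - 2 - 5 - 8: 14 + 13 + 8 = 35
9 - 2 - 6 - 4 - 8: 14 + 9 + 9 + 2 = 34
9 - 2 - 3 - 4 - 8: 14 + 8 + 2 + 2 = 26
9 - 2 - 6 - 8: 14 + 9 + 7 = 30
Best route has total 21.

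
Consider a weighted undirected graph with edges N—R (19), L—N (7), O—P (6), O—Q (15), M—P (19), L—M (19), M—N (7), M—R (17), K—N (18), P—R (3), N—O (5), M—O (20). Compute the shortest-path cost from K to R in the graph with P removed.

Paths from K to R avoiding P:
K - N - M - R: 18 + 7 + 17 = 42
K - N - L - M - R: 18 + 7 + 19 + 17 = 61
K - N - O - M - R: 18 + 5 + 20 + 17 = 60
K - N - R: 18 + 19 = 37
Shortest: 37.

37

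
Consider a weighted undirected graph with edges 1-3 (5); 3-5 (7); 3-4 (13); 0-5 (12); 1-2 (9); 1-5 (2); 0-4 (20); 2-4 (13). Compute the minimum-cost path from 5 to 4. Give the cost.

20

Comparing a few candidate routes:
5 -> 1 -> 3 -> 4: 2 + 5 + 13 = 20
5 -> 3 -> 4: 7 + 13 = 20
5 -> 1 -> 2 -> 4: 2 + 9 + 13 = 24
Shortest: 20.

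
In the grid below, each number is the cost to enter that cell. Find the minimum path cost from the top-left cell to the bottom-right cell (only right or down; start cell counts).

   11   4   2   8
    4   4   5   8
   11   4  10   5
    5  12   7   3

Best path: (0,0)→(0,1)→(0,2)→(1,2)→(1,3)→(2,3)→(3,3)
Cost: 11 + 4 + 2 + 5 + 8 + 5 + 3 = 38
(Top row then right column would cost 41.)

38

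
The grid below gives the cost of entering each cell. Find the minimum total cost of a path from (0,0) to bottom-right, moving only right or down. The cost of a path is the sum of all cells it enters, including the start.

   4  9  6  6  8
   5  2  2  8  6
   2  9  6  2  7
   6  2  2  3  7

Best path: r0c0→r1c0→r1c1→r1c2→r2c2→r2c3→r3c3→r3c4
Cost: 4 + 5 + 2 + 2 + 6 + 2 + 3 + 7 = 31

31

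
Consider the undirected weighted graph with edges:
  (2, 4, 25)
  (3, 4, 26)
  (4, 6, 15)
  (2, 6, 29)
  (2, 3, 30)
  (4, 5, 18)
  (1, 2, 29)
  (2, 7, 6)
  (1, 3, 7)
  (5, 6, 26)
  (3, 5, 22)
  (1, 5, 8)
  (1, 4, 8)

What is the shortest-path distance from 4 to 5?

16

Checking several routes:
4 - 1 - 5: 8 + 8 = 16
4 - 6 - 5: 15 + 26 = 41
4 - 3 - 5: 26 + 22 = 48
4 - 3 - 1 - 5: 26 + 7 + 8 = 41
4 - 5: 18
4 - 1 - 3 - 5: 8 + 7 + 22 = 37
Shortest: 16.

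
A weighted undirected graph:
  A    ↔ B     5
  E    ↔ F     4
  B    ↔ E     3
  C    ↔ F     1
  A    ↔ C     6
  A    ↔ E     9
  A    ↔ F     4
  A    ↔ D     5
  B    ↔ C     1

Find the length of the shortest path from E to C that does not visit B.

5

Paths from E to C avoiding B:
E - F - C: 4 + 1 = 5
E - A - C: 9 + 6 = 15
E - A - F - C: 9 + 4 + 1 = 14
E - F - A - C: 4 + 4 + 6 = 14
The minimum is 5.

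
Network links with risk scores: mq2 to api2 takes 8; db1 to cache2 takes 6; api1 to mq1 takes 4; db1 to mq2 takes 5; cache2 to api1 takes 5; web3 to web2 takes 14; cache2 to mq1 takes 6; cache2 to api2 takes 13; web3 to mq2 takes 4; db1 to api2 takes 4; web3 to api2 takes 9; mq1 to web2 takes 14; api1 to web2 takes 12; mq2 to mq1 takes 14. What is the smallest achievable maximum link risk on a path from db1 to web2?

12

A few of the db1→web2 routes:
db1 - mq2 - api2 - cache2 - mq1 - api1 - web2: max(5, 8, 13, 6, 4, 12) = 13
db1 - cache2 - api1 - web2: max(6, 5, 12) = 12
db1 - cache2 - mq1 - api1 - web2: max(6, 6, 4, 12) = 12
db1 - mq2 - api2 - cache2 - api1 - web2: max(5, 8, 13, 5, 12) = 13
db1 - mq2 - web3 - api2 - cache2 - api1 - web2: max(5, 4, 9, 13, 5, 12) = 13
The minimum achievable maximum is 12.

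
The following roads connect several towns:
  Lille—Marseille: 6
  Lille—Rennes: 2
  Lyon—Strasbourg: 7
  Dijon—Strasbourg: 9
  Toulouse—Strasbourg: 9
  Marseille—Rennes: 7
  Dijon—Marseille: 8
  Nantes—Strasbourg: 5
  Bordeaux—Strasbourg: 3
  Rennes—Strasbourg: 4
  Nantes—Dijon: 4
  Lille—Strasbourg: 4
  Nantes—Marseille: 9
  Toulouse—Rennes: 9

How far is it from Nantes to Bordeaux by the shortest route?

Comparing a few candidate routes:
Nantes→Marseille→Lille→Rennes→Strasbourg→Bordeaux: 9 + 6 + 2 + 4 + 3 = 24
Nantes→Marseille→Lille→Strasbourg→Bordeaux: 9 + 6 + 4 + 3 = 22
Nantes→Dijon→Strasbourg→Bordeaux: 4 + 9 + 3 = 16
Nantes→Strasbourg→Bordeaux: 5 + 3 = 8
Nantes→Marseille→Rennes→Strasbourg→Bordeaux: 9 + 7 + 4 + 3 = 23
The minimum is 8.

8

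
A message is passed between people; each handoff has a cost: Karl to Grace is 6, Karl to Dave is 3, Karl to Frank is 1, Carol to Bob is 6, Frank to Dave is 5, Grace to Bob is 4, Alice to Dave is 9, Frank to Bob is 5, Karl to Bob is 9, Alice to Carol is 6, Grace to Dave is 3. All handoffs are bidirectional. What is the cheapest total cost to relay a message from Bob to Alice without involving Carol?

Some routes from Bob to Alice avoiding Carol:
Bob→Grace→Karl→Dave→Alice: 4 + 6 + 3 + 9 = 22
Bob→Karl→Frank→Dave→Alice: 9 + 1 + 5 + 9 = 24
Bob→Grace→Dave→Alice: 4 + 3 + 9 = 16
Bob→Karl→Dave→Alice: 9 + 3 + 9 = 21
Bob→Frank→Karl→Dave→Alice: 5 + 1 + 3 + 9 = 18
Bob→Frank→Dave→Alice: 5 + 5 + 9 = 19
Best route has total 16.

16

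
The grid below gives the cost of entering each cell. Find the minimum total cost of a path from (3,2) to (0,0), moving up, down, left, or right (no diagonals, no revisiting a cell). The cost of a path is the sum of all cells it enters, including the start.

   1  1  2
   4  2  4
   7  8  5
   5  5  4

One optimal route is r3c2 -> r2c2 -> r1c2 -> r0c2 -> r0c1 -> r0c0.
Its cost is 4 + 5 + 4 + 2 + 1 + 1 = 17.

17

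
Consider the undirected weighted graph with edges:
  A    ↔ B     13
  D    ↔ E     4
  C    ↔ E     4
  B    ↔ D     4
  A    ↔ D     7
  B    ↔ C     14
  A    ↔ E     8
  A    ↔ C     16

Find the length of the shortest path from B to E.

8

Checking several routes:
B→D→E: 4 + 4 = 8
B→D→A→C→E: 4 + 7 + 16 + 4 = 31
B→A→D→E: 13 + 7 + 4 = 24
B→A→E: 13 + 8 = 21
B→D→A→E: 4 + 7 + 8 = 19
B→C→E: 14 + 4 = 18
Best route has total 8.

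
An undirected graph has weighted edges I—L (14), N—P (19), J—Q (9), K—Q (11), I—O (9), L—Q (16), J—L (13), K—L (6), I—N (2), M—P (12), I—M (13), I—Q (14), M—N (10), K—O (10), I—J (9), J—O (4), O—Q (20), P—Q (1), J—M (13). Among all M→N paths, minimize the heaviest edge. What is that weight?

Comparing a few candidate routes:
M→P→Q→J→O→I→N: max(12, 1, 9, 4, 9, 2) = 12
M→N: max(10) = 10
M→P→Q→J→I→N: max(12, 1, 9, 9, 2) = 12
M→P→Q→K→O→J→I→N: max(12, 1, 11, 10, 4, 9, 2) = 12
M→P→Q→K→O→I→N: max(12, 1, 11, 10, 9, 2) = 12
Best route has worst link 10.

10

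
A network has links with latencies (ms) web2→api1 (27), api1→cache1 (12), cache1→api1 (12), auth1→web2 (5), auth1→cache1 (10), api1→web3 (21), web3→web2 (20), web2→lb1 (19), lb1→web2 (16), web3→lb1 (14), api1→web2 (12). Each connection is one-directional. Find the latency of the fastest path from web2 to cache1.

39

Candidate routes:
web2-api1-cache1: 27 + 12 = 39
Best route has total 39 ms.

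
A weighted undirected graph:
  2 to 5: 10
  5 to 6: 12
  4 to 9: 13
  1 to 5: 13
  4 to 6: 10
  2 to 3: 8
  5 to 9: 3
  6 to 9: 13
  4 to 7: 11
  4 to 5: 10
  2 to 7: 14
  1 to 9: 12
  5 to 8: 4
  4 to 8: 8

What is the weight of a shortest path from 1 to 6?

Checking several routes:
1→9→5→6: 12 + 3 + 12 = 27
1→9→6: 12 + 13 = 25
1→5→6: 13 + 12 = 25
Shortest: 25.

25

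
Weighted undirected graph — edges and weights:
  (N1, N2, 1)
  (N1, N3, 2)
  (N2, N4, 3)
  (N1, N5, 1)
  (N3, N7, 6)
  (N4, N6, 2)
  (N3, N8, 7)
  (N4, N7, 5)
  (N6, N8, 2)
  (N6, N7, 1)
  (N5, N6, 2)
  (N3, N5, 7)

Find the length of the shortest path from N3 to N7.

6

Some routes from N3 to N7:
N3 → N1 → N2 → N4 → N6 → N7: 2 + 1 + 3 + 2 + 1 = 9
N3 → N8 → N6 → N7: 7 + 2 + 1 = 10
N3 → N1 → N5 → N6 → N7: 2 + 1 + 2 + 1 = 6
N3 → N5 → N6 → N7: 7 + 2 + 1 = 10
N3 → N7: 6
Best route has total 6.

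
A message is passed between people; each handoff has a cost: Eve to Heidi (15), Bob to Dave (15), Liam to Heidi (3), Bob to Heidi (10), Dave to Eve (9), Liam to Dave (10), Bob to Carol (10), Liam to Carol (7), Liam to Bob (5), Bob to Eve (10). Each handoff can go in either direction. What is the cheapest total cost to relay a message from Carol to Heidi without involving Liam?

20

Candidate routes:
Carol -> Bob -> Eve -> Heidi: 10 + 10 + 15 = 35
Carol -> Bob -> Heidi: 10 + 10 = 20
Carol -> Bob -> Dave -> Eve -> Heidi: 10 + 15 + 9 + 15 = 49
Best route has total 20.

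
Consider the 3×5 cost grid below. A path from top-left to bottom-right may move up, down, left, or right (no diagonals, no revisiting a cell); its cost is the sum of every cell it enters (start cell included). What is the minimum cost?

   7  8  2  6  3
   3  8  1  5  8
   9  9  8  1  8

Best path: r0c0 -> r0c1 -> r0c2 -> r1c2 -> r1c3 -> r2c3 -> r2c4
Cost: 7 + 8 + 2 + 1 + 5 + 1 + 8 = 32

32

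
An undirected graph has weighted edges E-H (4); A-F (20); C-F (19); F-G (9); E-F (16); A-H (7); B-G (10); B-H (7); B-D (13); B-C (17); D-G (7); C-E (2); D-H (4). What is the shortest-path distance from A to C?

Comparing a few candidate routes:
A→H→B→C: 7 + 7 + 17 = 31
A→F→C: 20 + 19 = 39
A→F→E→C: 20 + 16 + 2 = 38
A→H→D→B→C: 7 + 4 + 13 + 17 = 41
A→H→E→C: 7 + 4 + 2 = 13
The minimum is 13.

13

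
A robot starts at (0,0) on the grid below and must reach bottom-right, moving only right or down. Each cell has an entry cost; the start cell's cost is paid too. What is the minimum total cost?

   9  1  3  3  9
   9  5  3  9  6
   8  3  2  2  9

Best path: (0,0) → (0,1) → (0,2) → (1,2) → (2,2) → (2,3) → (2,4)
Cost: 9 + 1 + 3 + 3 + 2 + 2 + 9 = 29

29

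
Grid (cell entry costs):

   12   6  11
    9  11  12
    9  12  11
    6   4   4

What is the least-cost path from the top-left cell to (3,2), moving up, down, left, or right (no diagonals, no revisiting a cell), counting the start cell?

44

Best path: (0,0) -> (1,0) -> (2,0) -> (3,0) -> (3,1) -> (3,2)
Cost: 12 + 9 + 9 + 6 + 4 + 4 = 44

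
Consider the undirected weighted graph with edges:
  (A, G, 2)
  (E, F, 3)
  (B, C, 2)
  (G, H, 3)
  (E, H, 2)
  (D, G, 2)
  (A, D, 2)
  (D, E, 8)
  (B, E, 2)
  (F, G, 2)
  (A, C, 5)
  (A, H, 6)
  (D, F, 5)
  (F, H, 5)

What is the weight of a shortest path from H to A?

5

Comparing a few candidate routes:
H - G - A: 3 + 2 = 5
H - A: 6
H - E - F - G - A: 2 + 3 + 2 + 2 = 9
H - G - D - A: 3 + 2 + 2 = 7
Best route has total 5.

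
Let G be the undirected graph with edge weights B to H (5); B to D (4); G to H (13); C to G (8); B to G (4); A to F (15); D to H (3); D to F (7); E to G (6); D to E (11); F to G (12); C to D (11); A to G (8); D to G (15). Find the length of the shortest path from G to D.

A few of the G→D routes:
G -> B -> H -> D: 4 + 5 + 3 = 12
G -> D: 15
G -> C -> D: 8 + 11 = 19
G -> B -> D: 4 + 4 = 8
G -> H -> D: 13 + 3 = 16
G -> E -> D: 6 + 11 = 17
Shortest: 8.

8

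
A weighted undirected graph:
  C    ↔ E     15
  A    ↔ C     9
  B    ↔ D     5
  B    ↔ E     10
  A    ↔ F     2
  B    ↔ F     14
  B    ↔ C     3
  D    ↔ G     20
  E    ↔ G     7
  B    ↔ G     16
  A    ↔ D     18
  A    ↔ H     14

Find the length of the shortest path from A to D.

17

A few of the A→D routes:
A-C-E-B-D: 9 + 15 + 10 + 5 = 39
A-D: 18
A-F-B-D: 2 + 14 + 5 = 21
A-C-B-G-D: 9 + 3 + 16 + 20 = 48
A-C-B-D: 9 + 3 + 5 = 17
A-C-B-E-G-D: 9 + 3 + 10 + 7 + 20 = 49
Shortest: 17.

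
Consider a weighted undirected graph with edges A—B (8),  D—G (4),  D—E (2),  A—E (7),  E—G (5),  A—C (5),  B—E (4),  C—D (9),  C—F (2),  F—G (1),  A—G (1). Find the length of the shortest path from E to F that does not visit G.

Candidate routes:
E -> A -> C -> F: 7 + 5 + 2 = 14
E -> B -> A -> C -> F: 4 + 8 + 5 + 2 = 19
E -> D -> C -> F: 2 + 9 + 2 = 13
Shortest: 13.

13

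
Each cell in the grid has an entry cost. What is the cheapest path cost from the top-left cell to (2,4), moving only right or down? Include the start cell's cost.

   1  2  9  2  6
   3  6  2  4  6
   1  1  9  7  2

23

One optimal route is [0,0] -> [0,1] -> [1,1] -> [1,2] -> [1,3] -> [1,4] -> [2,4].
Its cost is 1 + 2 + 6 + 2 + 4 + 6 + 2 = 23.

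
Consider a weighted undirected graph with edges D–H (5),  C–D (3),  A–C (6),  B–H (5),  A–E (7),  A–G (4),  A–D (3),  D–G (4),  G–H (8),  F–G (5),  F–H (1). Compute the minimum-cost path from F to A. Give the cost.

Some routes from F to A:
F-G-D-A: 5 + 4 + 3 = 12
F-H-D-A: 1 + 5 + 3 = 9
F-G-A: 5 + 4 = 9
F-H-G-A: 1 + 8 + 4 = 13
F-H-D-G-A: 1 + 5 + 4 + 4 = 14
Shortest: 9.

9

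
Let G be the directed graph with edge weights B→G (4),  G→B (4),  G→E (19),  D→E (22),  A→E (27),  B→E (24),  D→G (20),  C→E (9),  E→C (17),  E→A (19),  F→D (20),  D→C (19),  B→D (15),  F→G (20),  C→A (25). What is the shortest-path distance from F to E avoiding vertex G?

42

Routes from F to E avoiding G:
F → D → C → E: 20 + 19 + 9 = 48
F → D → E: 20 + 22 = 42
F → D → C → A → E: 20 + 19 + 25 + 27 = 91
The minimum is 42.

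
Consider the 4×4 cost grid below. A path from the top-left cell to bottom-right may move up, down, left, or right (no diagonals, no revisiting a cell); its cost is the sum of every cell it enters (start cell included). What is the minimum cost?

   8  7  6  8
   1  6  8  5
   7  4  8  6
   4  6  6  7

38

Best path: [0,0] → [1,0] → [1,1] → [2,1] → [3,1] → [3,2] → [3,3]
Cost: 8 + 1 + 6 + 4 + 6 + 6 + 7 = 38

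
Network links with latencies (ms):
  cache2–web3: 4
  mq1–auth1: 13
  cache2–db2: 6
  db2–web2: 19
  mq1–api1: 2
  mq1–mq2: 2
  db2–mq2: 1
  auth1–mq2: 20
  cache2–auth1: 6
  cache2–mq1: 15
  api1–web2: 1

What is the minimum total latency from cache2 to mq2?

7

Some routes from cache2 to mq2:
cache2 - auth1 - mq2: 6 + 20 = 26
cache2 - auth1 - mq1 - mq2: 6 + 13 + 2 = 21
cache2 - db2 - mq2: 6 + 1 = 7
cache2 - mq1 - mq2: 15 + 2 = 17
Shortest: 7 ms.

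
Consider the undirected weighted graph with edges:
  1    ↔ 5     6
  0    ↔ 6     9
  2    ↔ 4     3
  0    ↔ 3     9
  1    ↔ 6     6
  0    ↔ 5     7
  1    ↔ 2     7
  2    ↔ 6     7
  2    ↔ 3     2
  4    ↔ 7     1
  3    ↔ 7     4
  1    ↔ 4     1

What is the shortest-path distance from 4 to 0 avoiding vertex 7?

14

A few of the 4→0 routes:
4-2-3-0: 3 + 2 + 9 = 14
4-1-5-0: 1 + 6 + 7 = 14
4-1-6-0: 1 + 6 + 9 = 16
Shortest: 14.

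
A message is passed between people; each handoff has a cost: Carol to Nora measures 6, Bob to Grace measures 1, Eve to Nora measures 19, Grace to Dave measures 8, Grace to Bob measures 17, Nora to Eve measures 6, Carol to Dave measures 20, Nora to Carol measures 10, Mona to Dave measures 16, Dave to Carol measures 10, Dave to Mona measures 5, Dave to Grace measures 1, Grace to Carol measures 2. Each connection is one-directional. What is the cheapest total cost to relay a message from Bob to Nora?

9

Routes from Bob to Nora:
Bob - Grace - Dave - Carol - Nora: 1 + 8 + 10 + 6 = 25
Bob - Grace - Carol - Nora: 1 + 2 + 6 = 9
Best route has total 9.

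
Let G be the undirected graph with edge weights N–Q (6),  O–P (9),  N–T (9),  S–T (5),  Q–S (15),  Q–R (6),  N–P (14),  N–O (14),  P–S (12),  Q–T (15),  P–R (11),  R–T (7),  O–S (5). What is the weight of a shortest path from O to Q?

20

Some routes from O to Q:
O - S - T - N - Q: 5 + 5 + 9 + 6 = 25
O - P - R - Q: 9 + 11 + 6 = 26
O - S - Q: 5 + 15 = 20
O - N - Q: 14 + 6 = 20
O - S - T - R - Q: 5 + 5 + 7 + 6 = 23
O - S - T - Q: 5 + 5 + 15 = 25
Shortest: 20.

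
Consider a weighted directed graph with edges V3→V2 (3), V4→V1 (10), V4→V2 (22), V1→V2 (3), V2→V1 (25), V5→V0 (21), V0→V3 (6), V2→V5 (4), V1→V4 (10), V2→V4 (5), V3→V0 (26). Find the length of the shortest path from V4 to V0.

38

Candidate routes:
V4 → V1 → V2 → V5 → V0: 10 + 3 + 4 + 21 = 38
V4 → V2 → V5 → V0: 22 + 4 + 21 = 47
The minimum is 38.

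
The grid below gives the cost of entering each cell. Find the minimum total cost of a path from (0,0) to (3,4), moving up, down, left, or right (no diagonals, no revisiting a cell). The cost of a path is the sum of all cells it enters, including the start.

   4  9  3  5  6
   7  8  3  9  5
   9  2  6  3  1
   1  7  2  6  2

One optimal route is (0,0) -> (0,1) -> (0,2) -> (1,2) -> (2,2) -> (2,3) -> (2,4) -> (3,4).
Its cost is 4 + 9 + 3 + 3 + 6 + 3 + 1 + 2 = 31.

31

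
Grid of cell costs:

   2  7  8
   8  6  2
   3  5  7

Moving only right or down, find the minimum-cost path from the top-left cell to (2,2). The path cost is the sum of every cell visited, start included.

24

One optimal route is [0,0]→[0,1]→[1,1]→[1,2]→[2,2].
Its cost is 2 + 7 + 6 + 2 + 7 = 24.
(Top row then right column would cost 26.)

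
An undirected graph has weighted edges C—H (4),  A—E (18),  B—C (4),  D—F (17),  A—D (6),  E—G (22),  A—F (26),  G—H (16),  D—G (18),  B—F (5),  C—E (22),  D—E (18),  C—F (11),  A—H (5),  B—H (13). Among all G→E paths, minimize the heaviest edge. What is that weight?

18

Some routes from G to E:
G → D → F → B → H → A → E: max(18, 17, 5, 13, 5, 18) = 18
G → D → F → C → B → H → A → E: max(18, 17, 11, 4, 13, 5, 18) = 18
G → D → F → C → H → A → E: max(18, 17, 11, 4, 5, 18) = 18
G → D → E: max(18, 18) = 18
G → D → F → B → C → H → A → E: max(18, 17, 5, 4, 4, 5, 18) = 18
Smallest bottleneck: 18.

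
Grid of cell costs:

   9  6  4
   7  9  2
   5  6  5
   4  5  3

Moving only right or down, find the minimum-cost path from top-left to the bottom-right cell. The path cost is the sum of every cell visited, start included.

One optimal route is r0c0 -> r0c1 -> r0c2 -> r1c2 -> r2c2 -> r3c2.
Its cost is 9 + 6 + 4 + 2 + 5 + 3 = 29.

29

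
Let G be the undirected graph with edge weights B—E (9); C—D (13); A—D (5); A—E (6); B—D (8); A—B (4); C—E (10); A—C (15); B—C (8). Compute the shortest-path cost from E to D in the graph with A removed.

17

Paths from E to D avoiding A:
E→B→C→D: 9 + 8 + 13 = 30
E→B→D: 9 + 8 = 17
E→C→D: 10 + 13 = 23
E→C→B→D: 10 + 8 + 8 = 26
The minimum is 17.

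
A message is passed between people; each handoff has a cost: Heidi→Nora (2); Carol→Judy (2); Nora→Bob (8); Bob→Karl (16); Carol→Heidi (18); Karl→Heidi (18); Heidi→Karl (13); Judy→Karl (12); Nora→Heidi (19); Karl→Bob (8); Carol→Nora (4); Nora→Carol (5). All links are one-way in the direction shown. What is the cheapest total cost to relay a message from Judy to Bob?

Routes from Judy to Bob:
Judy - Karl - Heidi - Nora - Bob: 12 + 18 + 2 + 8 = 40
Judy - Karl - Bob: 12 + 8 = 20
The minimum is 20.

20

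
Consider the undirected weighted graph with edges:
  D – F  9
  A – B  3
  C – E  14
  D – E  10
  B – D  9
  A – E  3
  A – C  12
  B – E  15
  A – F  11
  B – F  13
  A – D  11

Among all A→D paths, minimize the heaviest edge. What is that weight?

Some routes from A to D:
A-D: max(11) = 11
A-E-D: max(3, 10) = 10
A-B-D: max(3, 9) = 9
Smallest bottleneck: 9.

9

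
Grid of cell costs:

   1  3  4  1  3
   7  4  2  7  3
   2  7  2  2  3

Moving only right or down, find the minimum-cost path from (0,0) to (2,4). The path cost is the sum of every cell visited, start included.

One optimal route is [0,0] → [0,1] → [0,2] → [1,2] → [2,2] → [2,3] → [2,4].
Its cost is 1 + 3 + 4 + 2 + 2 + 2 + 3 = 17.

17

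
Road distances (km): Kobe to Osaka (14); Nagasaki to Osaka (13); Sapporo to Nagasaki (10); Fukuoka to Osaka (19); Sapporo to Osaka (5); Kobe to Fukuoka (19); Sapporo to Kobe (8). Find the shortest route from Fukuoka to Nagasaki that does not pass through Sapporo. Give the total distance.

32

Routes from Fukuoka to Nagasaki avoiding Sapporo:
Fukuoka -> Kobe -> Osaka -> Nagasaki: 19 + 14 + 13 = 46
Fukuoka -> Osaka -> Nagasaki: 19 + 13 = 32
Best route has total 32 km.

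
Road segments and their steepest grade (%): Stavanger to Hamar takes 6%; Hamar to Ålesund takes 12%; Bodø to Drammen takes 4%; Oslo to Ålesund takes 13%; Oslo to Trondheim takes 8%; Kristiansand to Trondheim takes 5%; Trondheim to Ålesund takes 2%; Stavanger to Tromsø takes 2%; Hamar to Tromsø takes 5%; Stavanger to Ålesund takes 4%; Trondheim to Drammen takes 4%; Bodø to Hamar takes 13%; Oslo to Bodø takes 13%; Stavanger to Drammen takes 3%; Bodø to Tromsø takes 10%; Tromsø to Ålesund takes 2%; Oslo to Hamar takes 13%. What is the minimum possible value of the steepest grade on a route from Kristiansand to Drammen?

A few of the Kristiansand→Drammen routes:
Kristiansand-Trondheim-Ålesund-Stavanger-Drammen: max(5, 2, 4, 3) = 5
Kristiansand-Trondheim-Ålesund-Tromsø-Hamar-Stavanger-Drammen: max(5, 2, 2, 5, 6, 3) = 6
Kristiansand-Trondheim-Ålesund-Tromsø-Stavanger-Drammen: max(5, 2, 2, 2, 3) = 5
Kristiansand-Trondheim-Drammen: max(5, 4) = 5
Kristiansand-Trondheim-Ålesund-Stavanger-Hamar-Tromsø-Bodø-Drammen: max(5, 2, 4, 6, 5, 10, 4) = 10
Kristiansand-Trondheim-Ålesund-Stavanger-Tromsø-Bodø-Drammen: max(5, 2, 4, 2, 10, 4) = 10
The minimum achievable maximum is 5%.

5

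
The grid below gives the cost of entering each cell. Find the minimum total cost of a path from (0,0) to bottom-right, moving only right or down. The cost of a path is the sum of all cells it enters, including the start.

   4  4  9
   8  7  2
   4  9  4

21

Best path: (0,0) -> (0,1) -> (1,1) -> (1,2) -> (2,2)
Cost: 4 + 4 + 7 + 2 + 4 = 21
(Top row then right column would cost 23.)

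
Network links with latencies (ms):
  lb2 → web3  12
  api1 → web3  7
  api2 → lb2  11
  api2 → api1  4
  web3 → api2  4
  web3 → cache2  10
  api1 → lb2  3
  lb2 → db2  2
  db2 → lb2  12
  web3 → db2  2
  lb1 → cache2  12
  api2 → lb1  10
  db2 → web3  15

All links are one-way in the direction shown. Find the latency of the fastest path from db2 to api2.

19

Routes from db2 to api2:
db2 - lb2 - web3 - api2: 12 + 12 + 4 = 28
db2 - web3 - api2: 15 + 4 = 19
Best route has total 19 ms.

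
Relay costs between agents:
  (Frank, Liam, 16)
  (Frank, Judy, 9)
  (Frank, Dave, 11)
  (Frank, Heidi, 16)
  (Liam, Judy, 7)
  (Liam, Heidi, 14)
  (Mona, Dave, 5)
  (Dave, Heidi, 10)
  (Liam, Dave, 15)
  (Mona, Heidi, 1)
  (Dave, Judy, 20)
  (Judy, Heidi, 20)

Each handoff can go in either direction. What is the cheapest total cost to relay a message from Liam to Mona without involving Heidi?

20

A few of the Liam→Mona routes:
Liam -> Judy -> Frank -> Dave -> Mona: 7 + 9 + 11 + 5 = 32
Liam -> Judy -> Dave -> Mona: 7 + 20 + 5 = 32
Liam -> Dave -> Mona: 15 + 5 = 20
Best route has total 20.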